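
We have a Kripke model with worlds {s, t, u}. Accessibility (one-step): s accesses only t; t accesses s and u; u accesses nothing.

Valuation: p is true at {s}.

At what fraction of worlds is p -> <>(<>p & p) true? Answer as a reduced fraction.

2/3

s: p is T, <>(<>p & p) is F. ✗
t: p is F, <>(<>p & p) is F. ✓
u: p is F, <>(<>p & p) is F. ✓
That's 2 of 3 worlds, so 2/3.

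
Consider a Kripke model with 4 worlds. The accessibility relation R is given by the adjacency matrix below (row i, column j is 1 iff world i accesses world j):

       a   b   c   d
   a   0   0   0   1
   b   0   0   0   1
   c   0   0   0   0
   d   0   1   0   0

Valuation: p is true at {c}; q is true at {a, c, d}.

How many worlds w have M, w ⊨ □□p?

a: successors {d}; □p there: d:F. ✗
b: successors {d}; □p there: d:F. ✗
c: no successors, so □□p holds vacuously. ✓
d: successors {b}; □p there: b:F. ✗
Satisfying worlds: {c}.

1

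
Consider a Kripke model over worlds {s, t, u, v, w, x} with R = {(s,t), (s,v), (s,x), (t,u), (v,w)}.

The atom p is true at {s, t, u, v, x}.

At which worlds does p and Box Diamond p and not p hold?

∅

s: p is T, Box Diamond p and not p is F. ✗
t: p is T, Box Diamond p and not p is F. ✗
u: p is T, Box Diamond p and not p is F. ✗
v: p is T, Box Diamond p and not p is F. ✗
w: p is F, Box Diamond p and not p is T. ✗
x: p is T, Box Diamond p and not p is F. ✗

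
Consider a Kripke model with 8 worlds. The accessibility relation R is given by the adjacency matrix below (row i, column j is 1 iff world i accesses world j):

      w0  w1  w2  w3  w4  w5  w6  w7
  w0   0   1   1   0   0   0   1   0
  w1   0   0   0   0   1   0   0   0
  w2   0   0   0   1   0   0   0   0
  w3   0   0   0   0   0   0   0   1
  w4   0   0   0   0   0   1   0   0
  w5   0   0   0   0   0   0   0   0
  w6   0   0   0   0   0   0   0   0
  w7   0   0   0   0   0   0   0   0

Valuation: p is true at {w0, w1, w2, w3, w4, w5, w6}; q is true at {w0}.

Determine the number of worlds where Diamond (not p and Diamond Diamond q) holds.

0

w0: successors {w1, w2, w6}; not p and Diamond Diamond q there: w1:F, w2:F, w6:F. ✗
w1: successors {w4}; not p and Diamond Diamond q there: w4:F. ✗
w2: successors {w3}; not p and Diamond Diamond q there: w3:F. ✗
w3: successors {w7}; not p and Diamond Diamond q there: w7:F. ✗
w4: successors {w5}; not p and Diamond Diamond q there: w5:F. ✗
w5: no successors, so Diamond (not p and Diamond Diamond q) fails. ✗
w6: no successors, so Diamond (not p and Diamond Diamond q) fails. ✗
w7: no successors, so Diamond (not p and Diamond Diamond q) fails. ✗
Satisfying worlds: ∅.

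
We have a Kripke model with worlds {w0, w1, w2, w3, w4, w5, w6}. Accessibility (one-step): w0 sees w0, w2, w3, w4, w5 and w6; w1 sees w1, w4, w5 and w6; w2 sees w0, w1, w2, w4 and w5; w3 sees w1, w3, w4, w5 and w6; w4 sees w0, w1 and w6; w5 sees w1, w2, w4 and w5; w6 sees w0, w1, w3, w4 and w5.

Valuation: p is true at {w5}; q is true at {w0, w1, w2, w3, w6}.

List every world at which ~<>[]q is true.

w0: <>[]q is T. ✗
w1: <>[]q is T. ✗
w2: <>[]q is T. ✗
w3: <>[]q is T. ✗
w4: <>[]q is F. ✓
w5: <>[]q is T. ✗
w6: <>[]q is T. ✗

{w4}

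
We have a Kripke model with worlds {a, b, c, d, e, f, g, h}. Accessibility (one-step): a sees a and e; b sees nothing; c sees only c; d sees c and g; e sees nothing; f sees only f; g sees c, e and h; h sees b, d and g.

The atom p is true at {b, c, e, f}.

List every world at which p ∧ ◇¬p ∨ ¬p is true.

{a, d, g, h}

a: p ∧ ◇¬p is F, ¬p is T. ✓
b: p ∧ ◇¬p is F, ¬p is F. ✗
c: p ∧ ◇¬p is F, ¬p is F. ✗
d: p ∧ ◇¬p is F, ¬p is T. ✓
e: p ∧ ◇¬p is F, ¬p is F. ✗
f: p ∧ ◇¬p is F, ¬p is F. ✗
g: p ∧ ◇¬p is F, ¬p is T. ✓
h: p ∧ ◇¬p is F, ¬p is T. ✓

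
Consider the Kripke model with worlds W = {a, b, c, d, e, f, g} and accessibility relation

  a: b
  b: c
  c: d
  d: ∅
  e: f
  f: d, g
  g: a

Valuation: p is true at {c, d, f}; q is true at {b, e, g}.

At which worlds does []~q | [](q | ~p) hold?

a: []~q is F, [](q | ~p) is T. ✓
b: []~q is T, [](q | ~p) is F. ✓
c: []~q is T, [](q | ~p) is F. ✓
d: []~q is T, [](q | ~p) is T. ✓
e: []~q is T, [](q | ~p) is F. ✓
f: []~q is F, [](q | ~p) is F. ✗
g: []~q is T, [](q | ~p) is T. ✓

{a, b, c, d, e, g}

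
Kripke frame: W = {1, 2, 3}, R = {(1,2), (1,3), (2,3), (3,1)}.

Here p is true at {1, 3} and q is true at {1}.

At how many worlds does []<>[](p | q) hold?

1

1: successors {2, 3}; <>[](p | q) there: 2:T, 3:F. ✗
2: successors {3}; <>[](p | q) there: 3:F. ✗
3: successors {1}; <>[](p | q) there: 1:T. ✓
Satisfying worlds: {3}.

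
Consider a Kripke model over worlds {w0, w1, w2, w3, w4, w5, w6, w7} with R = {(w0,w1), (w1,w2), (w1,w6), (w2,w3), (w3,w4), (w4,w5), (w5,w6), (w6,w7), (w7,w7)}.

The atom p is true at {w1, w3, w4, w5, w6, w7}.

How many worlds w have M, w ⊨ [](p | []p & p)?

7

w0: successors {w1}; p | []p & p there: w1:T. ✓
w1: successors {w2, w6}; p | []p & p there: w2:F, w6:T. ✗
w2: successors {w3}; p | []p & p there: w3:T. ✓
w3: successors {w4}; p | []p & p there: w4:T. ✓
w4: successors {w5}; p | []p & p there: w5:T. ✓
w5: successors {w6}; p | []p & p there: w6:T. ✓
w6: successors {w7}; p | []p & p there: w7:T. ✓
w7: successors {w7}; p | []p & p there: w7:T. ✓
Satisfying worlds: {w0, w2, w3, w4, w5, w6, w7}.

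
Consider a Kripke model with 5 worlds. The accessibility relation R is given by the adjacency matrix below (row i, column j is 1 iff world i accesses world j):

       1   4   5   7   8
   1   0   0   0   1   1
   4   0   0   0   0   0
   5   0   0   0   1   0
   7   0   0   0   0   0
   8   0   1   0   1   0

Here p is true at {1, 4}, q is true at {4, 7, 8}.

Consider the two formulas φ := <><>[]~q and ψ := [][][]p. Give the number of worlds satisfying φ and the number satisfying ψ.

1 and 5

For <><>[]~q:
1: successors {7, 8}; <>[]~q there: 7:F, 8:T. ✓
4: no successors, so <><>[]~q fails. ✗
5: successors {7}; <>[]~q there: 7:F. ✗
7: no successors, so <><>[]~q fails. ✗
8: successors {4, 7}; <>[]~q there: 4:F, 7:F. ✗
— 1 world.
For [][][]p:
1: successors {7, 8}; [][]p there: 7:T, 8:T. ✓
4: no successors, so [][][]p holds vacuously. ✓
5: successors {7}; [][]p there: 7:T. ✓
7: no successors, so [][][]p holds vacuously. ✓
8: successors {4, 7}; [][]p there: 4:T, 7:T. ✓
— 5 worlds.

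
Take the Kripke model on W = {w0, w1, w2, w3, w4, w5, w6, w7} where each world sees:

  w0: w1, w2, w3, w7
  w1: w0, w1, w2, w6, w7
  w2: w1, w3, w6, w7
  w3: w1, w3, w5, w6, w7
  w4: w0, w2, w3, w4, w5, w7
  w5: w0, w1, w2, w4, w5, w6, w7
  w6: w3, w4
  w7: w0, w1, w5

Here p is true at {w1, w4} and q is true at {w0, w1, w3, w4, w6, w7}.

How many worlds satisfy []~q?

0

w0: successors {w1, w2, w3, w7}; ~q there: w1:F, w2:T, w3:F, w7:F. ✗
w1: successors {w0, w1, w2, w6, w7}; ~q there: w0:F, w1:F, w2:T, w6:F, w7:F. ✗
w2: successors {w1, w3, w6, w7}; ~q there: w1:F, w3:F, w6:F, w7:F. ✗
w3: successors {w1, w3, w5, w6, w7}; ~q there: w1:F, w3:F, w5:T, w6:F, w7:F. ✗
w4: successors {w0, w2, w3, w4, w5, w7}; ~q there: w0:F, w2:T, w3:F, w4:F, w5:T, w7:F. ✗
w5: successors {w0, w1, w2, w4, w5, w6, w7}; ~q there: w0:F, w1:F, w2:T, w4:F, w5:T, w6:F, w7:F. ✗
w6: successors {w3, w4}; ~q there: w3:F, w4:F. ✗
w7: successors {w0, w1, w5}; ~q there: w0:F, w1:F, w5:T. ✗
Satisfying worlds: ∅.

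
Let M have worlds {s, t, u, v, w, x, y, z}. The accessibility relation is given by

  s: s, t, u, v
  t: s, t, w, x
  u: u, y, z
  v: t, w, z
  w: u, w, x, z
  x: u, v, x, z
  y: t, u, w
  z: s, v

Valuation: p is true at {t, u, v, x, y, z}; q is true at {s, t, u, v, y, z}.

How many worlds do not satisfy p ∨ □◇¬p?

s: p is F, □◇¬p is F. ✗
t: p is T, □◇¬p is F. ✓
u: p is T, □◇¬p is F. ✓
v: p is T, □◇¬p is T. ✓
w: p is F, □◇¬p is F. ✗
x: p is T, □◇¬p is F. ✓
y: p is T, □◇¬p is F. ✓
z: p is T, □◇¬p is T. ✓
Satisfying worlds: {t, u, v, x, y, z}.
So p ∨ □◇¬p fails at the other 2 worlds.

2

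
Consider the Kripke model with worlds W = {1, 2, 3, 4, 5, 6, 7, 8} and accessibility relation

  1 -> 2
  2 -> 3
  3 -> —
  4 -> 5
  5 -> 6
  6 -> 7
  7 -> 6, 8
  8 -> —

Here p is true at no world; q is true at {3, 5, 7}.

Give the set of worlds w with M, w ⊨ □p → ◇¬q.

{1, 2, 4, 5, 6, 7}

1: □p is F, ◇¬q is T. ✓
2: □p is F, ◇¬q is F. ✓
3: □p is T, ◇¬q is F. ✗
4: □p is F, ◇¬q is F. ✓
5: □p is F, ◇¬q is T. ✓
6: □p is F, ◇¬q is F. ✓
7: □p is F, ◇¬q is T. ✓
8: □p is T, ◇¬q is F. ✗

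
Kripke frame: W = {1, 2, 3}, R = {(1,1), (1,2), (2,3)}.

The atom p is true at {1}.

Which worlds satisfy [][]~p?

1: successors {1, 2}; []~p there: 1:F, 2:T. ✗
2: successors {3}; []~p there: 3:T. ✓
3: no successors, so [][]~p holds vacuously. ✓

{2, 3}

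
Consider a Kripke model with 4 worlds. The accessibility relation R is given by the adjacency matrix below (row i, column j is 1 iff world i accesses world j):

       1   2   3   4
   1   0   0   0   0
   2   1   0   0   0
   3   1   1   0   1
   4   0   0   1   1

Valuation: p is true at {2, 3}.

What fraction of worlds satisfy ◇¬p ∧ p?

1: ◇¬p is F, p is F. ✗
2: ◇¬p is T, p is T. ✓
3: ◇¬p is T, p is T. ✓
4: ◇¬p is T, p is F. ✗
That's 2 of 4 worlds, so 2/4 = 1/2.

1/2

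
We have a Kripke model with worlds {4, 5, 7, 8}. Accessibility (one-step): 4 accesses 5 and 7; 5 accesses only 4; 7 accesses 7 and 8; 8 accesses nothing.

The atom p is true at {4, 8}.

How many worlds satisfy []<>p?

4: successors {5, 7}; <>p there: 5:T, 7:T. ✓
5: successors {4}; <>p there: 4:F. ✗
7: successors {7, 8}; <>p there: 7:T, 8:F. ✗
8: no successors, so []<>p holds vacuously. ✓
Satisfying worlds: {4, 8}.

2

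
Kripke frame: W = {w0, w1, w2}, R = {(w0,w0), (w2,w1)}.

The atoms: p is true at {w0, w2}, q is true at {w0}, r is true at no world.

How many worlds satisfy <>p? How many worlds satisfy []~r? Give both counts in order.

For <>p:
w0: successors {w0}; p there: w0:T. ✓
w1: no successors, so <>p fails. ✗
w2: successors {w1}; p there: w1:F. ✗
— 1 world.
For []~r:
w0: successors {w0}; ~r there: w0:T. ✓
w1: no successors, so []~r holds vacuously. ✓
w2: successors {w1}; ~r there: w1:T. ✓
— 3 worlds.

1 and 3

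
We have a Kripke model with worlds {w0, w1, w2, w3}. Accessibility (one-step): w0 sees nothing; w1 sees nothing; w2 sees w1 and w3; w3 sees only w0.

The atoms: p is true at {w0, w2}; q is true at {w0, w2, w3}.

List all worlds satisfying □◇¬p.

{w0, w1}

w0: no successors, so □◇¬p holds vacuously. ✓
w1: no successors, so □◇¬p holds vacuously. ✓
w2: successors {w1, w3}; ◇¬p there: w1:F, w3:F. ✗
w3: successors {w0}; ◇¬p there: w0:F. ✗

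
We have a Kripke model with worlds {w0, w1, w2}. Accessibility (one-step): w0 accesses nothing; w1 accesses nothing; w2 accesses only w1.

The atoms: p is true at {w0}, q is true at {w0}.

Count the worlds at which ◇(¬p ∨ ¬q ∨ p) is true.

1

w0: no successors, so ◇(¬p ∨ ¬q ∨ p) fails. ✗
w1: no successors, so ◇(¬p ∨ ¬q ∨ p) fails. ✗
w2: successors {w1}; ¬p ∨ ¬q ∨ p there: w1:T. ✓
Satisfying worlds: {w2}.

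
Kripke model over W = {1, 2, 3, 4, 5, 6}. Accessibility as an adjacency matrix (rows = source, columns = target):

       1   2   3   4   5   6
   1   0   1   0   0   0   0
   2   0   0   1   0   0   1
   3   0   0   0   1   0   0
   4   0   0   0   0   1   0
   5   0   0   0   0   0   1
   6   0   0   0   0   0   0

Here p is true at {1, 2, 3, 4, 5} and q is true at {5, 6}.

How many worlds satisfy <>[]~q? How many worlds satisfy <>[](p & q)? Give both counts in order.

For <>[]~q:
1: successors {2}; []~q there: 2:F. ✗
2: successors {3, 6}; []~q there: 3:T, 6:T. ✓
3: successors {4}; []~q there: 4:F. ✗
4: successors {5}; []~q there: 5:F. ✗
5: successors {6}; []~q there: 6:T. ✓
6: no successors, so <>[]~q fails. ✗
— 2 worlds.
For <>[](p & q):
1: successors {2}; [](p & q) there: 2:F. ✗
2: successors {3, 6}; [](p & q) there: 3:F, 6:T. ✓
3: successors {4}; [](p & q) there: 4:T. ✓
4: successors {5}; [](p & q) there: 5:F. ✗
5: successors {6}; [](p & q) there: 6:T. ✓
6: no successors, so <>[](p & q) fails. ✗
— 3 worlds.

2 and 3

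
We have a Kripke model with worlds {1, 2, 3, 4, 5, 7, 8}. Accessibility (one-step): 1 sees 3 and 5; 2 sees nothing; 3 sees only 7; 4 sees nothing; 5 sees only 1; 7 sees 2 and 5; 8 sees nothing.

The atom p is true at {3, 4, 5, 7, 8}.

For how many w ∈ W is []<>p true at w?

5

1: successors {3, 5}; <>p there: 3:T, 5:F. ✗
2: no successors, so []<>p holds vacuously. ✓
3: successors {7}; <>p there: 7:T. ✓
4: no successors, so []<>p holds vacuously. ✓
5: successors {1}; <>p there: 1:T. ✓
7: successors {2, 5}; <>p there: 2:F, 5:F. ✗
8: no successors, so []<>p holds vacuously. ✓
Satisfying worlds: {2, 3, 4, 5, 8}.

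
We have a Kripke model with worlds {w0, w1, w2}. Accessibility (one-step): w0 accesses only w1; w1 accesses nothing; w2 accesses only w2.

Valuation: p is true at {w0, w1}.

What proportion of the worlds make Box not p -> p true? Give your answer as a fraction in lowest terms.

2/3

w0: Box not p is F, p is T. ✓
w1: Box not p is T, p is T. ✓
w2: Box not p is T, p is F. ✗
That's 2 of 3 worlds, so 2/3.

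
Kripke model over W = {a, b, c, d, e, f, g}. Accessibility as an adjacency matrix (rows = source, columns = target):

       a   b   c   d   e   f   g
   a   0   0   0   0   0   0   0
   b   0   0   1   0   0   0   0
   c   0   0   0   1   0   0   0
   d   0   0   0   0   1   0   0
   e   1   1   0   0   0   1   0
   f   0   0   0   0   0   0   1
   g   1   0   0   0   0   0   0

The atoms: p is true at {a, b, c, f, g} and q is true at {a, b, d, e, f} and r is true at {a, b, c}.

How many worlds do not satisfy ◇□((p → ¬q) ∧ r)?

5

a: no successors, so ◇□((p → ¬q) ∧ r) fails. ✗
b: successors {c}; □((p → ¬q) ∧ r) there: c:F. ✗
c: successors {d}; □((p → ¬q) ∧ r) there: d:F. ✗
d: successors {e}; □((p → ¬q) ∧ r) there: e:F. ✗
e: successors {a, b, f}; □((p → ¬q) ∧ r) there: a:T, b:T, f:F. ✓
f: successors {g}; □((p → ¬q) ∧ r) there: g:F. ✗
g: successors {a}; □((p → ¬q) ∧ r) there: a:T. ✓
Satisfying worlds: {e, g}.
So ◇□((p → ¬q) ∧ r) fails at the other 5 worlds.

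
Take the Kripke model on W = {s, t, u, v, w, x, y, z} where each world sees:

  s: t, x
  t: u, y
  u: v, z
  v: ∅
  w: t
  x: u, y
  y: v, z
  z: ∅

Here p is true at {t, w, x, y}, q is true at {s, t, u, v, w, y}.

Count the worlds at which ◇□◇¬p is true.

s: successors {t, x}; □◇¬p there: t:T, x:T. ✓
t: successors {u, y}; □◇¬p there: u:F, y:F. ✗
u: successors {v, z}; □◇¬p there: v:T, z:T. ✓
v: no successors, so ◇□◇¬p fails. ✗
w: successors {t}; □◇¬p there: t:T. ✓
x: successors {u, y}; □◇¬p there: u:F, y:F. ✗
y: successors {v, z}; □◇¬p there: v:T, z:T. ✓
z: no successors, so ◇□◇¬p fails. ✗
Satisfying worlds: {s, u, w, y}.

4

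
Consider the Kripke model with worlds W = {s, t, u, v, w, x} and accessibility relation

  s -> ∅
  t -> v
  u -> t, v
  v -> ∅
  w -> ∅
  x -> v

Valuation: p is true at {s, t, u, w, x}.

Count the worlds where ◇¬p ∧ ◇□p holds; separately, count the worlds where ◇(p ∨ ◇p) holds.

For ◇¬p ∧ ◇□p:
s: ◇¬p is F, ◇□p is F. ✗
t: ◇¬p is T, ◇□p is T. ✓
u: ◇¬p is T, ◇□p is T. ✓
v: ◇¬p is F, ◇□p is F. ✗
w: ◇¬p is F, ◇□p is F. ✗
x: ◇¬p is T, ◇□p is T. ✓
— 3 worlds.
For ◇(p ∨ ◇p):
s: no successors, so ◇(p ∨ ◇p) fails. ✗
t: successors {v}; p ∨ ◇p there: v:F. ✗
u: successors {t, v}; p ∨ ◇p there: t:T, v:F. ✓
v: no successors, so ◇(p ∨ ◇p) fails. ✗
w: no successors, so ◇(p ∨ ◇p) fails. ✗
x: successors {v}; p ∨ ◇p there: v:F. ✗
— 1 world.

3 and 1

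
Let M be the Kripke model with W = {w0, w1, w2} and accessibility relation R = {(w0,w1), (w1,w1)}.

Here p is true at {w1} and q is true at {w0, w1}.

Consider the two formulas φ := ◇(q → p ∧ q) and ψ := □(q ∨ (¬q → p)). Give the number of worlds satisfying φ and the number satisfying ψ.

For ◇(q → p ∧ q):
w0: successors {w1}; q → p ∧ q there: w1:T. ✓
w1: successors {w1}; q → p ∧ q there: w1:T. ✓
w2: no successors, so ◇(q → p ∧ q) fails. ✗
— 2 worlds.
For □(q ∨ (¬q → p)):
w0: successors {w1}; q ∨ (¬q → p) there: w1:T. ✓
w1: successors {w1}; q ∨ (¬q → p) there: w1:T. ✓
w2: no successors, so □(q ∨ (¬q → p)) holds vacuously. ✓
— 3 worlds.

2 and 3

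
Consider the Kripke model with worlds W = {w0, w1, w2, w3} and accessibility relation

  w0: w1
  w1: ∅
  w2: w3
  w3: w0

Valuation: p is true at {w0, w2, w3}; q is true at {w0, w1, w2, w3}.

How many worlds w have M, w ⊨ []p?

3

w0: successors {w1}; p there: w1:F. ✗
w1: no successors, so []p holds vacuously. ✓
w2: successors {w3}; p there: w3:T. ✓
w3: successors {w0}; p there: w0:T. ✓
Satisfying worlds: {w1, w2, w3}.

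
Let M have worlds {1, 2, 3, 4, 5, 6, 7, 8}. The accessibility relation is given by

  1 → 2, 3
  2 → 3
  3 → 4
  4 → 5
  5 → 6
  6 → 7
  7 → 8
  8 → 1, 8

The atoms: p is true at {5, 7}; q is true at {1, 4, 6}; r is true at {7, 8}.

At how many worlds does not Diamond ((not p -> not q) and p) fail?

2

1: Diamond ((not p -> not q) and p) is F. ✓
2: Diamond ((not p -> not q) and p) is F. ✓
3: Diamond ((not p -> not q) and p) is F. ✓
4: Diamond ((not p -> not q) and p) is T. ✗
5: Diamond ((not p -> not q) and p) is F. ✓
6: Diamond ((not p -> not q) and p) is T. ✗
7: Diamond ((not p -> not q) and p) is F. ✓
8: Diamond ((not p -> not q) and p) is F. ✓
Satisfying worlds: {1, 2, 3, 5, 7, 8}.
So not Diamond ((not p -> not q) and p) fails at the other 2 worlds.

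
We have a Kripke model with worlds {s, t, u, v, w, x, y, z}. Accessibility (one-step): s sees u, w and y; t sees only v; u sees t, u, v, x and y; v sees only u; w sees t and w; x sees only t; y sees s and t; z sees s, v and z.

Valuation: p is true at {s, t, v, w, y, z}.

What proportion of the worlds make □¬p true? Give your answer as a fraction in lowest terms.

1/8

s: successors {u, w, y}; ¬p there: u:T, w:F, y:F. ✗
t: successors {v}; ¬p there: v:F. ✗
u: successors {t, u, v, x, y}; ¬p there: t:F, u:T, v:F, x:T, y:F. ✗
v: successors {u}; ¬p there: u:T. ✓
w: successors {t, w}; ¬p there: t:F, w:F. ✗
x: successors {t}; ¬p there: t:F. ✗
y: successors {s, t}; ¬p there: s:F, t:F. ✗
z: successors {s, v, z}; ¬p there: s:F, v:F, z:F. ✗
That's 1 of 8 worlds, so 1/8.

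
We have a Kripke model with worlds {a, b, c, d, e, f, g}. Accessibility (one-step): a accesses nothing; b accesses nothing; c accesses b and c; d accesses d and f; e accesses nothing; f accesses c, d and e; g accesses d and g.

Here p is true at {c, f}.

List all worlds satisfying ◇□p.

{c, f}

a: no successors, so ◇□p fails. ✗
b: no successors, so ◇□p fails. ✗
c: successors {b, c}; □p there: b:T, c:F. ✓
d: successors {d, f}; □p there: d:F, f:F. ✗
e: no successors, so ◇□p fails. ✗
f: successors {c, d, e}; □p there: c:F, d:F, e:T. ✓
g: successors {d, g}; □p there: d:F, g:F. ✗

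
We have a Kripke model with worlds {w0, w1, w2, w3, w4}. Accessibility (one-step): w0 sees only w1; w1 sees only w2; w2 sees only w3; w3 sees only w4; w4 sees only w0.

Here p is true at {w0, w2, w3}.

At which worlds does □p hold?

{w1, w2, w4}

w0: successors {w1}; p there: w1:F. ✗
w1: successors {w2}; p there: w2:T. ✓
w2: successors {w3}; p there: w3:T. ✓
w3: successors {w4}; p there: w4:F. ✗
w4: successors {w0}; p there: w0:T. ✓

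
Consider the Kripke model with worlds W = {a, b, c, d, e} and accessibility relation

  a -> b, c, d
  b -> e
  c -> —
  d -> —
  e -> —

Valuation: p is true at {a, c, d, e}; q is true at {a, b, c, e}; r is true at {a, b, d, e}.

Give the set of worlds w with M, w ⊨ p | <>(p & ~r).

a: p is T, <>(p & ~r) is T. ✓
b: p is F, <>(p & ~r) is F. ✗
c: p is T, <>(p & ~r) is F. ✓
d: p is T, <>(p & ~r) is F. ✓
e: p is T, <>(p & ~r) is F. ✓

{a, c, d, e}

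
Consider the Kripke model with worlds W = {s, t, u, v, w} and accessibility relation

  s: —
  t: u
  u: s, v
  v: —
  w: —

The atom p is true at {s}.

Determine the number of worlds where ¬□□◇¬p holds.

s: □□◇¬p is T. ✗
t: □□◇¬p is F. ✓
u: □□◇¬p is T. ✗
v: □□◇¬p is T. ✗
w: □□◇¬p is T. ✗
Satisfying worlds: {t}.

1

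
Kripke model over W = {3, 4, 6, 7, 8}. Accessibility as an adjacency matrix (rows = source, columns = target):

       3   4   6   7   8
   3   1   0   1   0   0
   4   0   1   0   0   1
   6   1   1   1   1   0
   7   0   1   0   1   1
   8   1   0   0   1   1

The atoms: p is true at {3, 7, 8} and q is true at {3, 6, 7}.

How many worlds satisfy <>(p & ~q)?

3

3: successors {3, 6}; p & ~q there: 3:F, 6:F. ✗
4: successors {4, 8}; p & ~q there: 4:F, 8:T. ✓
6: successors {3, 4, 6, 7}; p & ~q there: 3:F, 4:F, 6:F, 7:F. ✗
7: successors {4, 7, 8}; p & ~q there: 4:F, 7:F, 8:T. ✓
8: successors {3, 7, 8}; p & ~q there: 3:F, 7:F, 8:T. ✓
Satisfying worlds: {4, 7, 8}.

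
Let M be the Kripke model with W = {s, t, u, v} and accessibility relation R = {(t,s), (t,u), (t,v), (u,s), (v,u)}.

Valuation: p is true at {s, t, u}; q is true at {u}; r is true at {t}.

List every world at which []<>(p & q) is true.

s: no successors, so []<>(p & q) holds vacuously. ✓
t: successors {s, u, v}; <>(p & q) there: s:F, u:F, v:T. ✗
u: successors {s}; <>(p & q) there: s:F. ✗
v: successors {u}; <>(p & q) there: u:F. ✗

{s}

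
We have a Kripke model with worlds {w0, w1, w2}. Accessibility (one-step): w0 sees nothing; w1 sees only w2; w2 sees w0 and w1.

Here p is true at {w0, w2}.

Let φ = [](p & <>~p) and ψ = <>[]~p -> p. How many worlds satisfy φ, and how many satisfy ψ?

2 and 3

For [](p & <>~p):
w0: no successors, so [](p & <>~p) holds vacuously. ✓
w1: successors {w2}; p & <>~p there: w2:T. ✓
w2: successors {w0, w1}; p & <>~p there: w0:F, w1:F. ✗
— 2 worlds.
For <>[]~p -> p:
w0: <>[]~p is F, p is T. ✓
w1: <>[]~p is F, p is F. ✓
w2: <>[]~p is T, p is T. ✓
— 3 worlds.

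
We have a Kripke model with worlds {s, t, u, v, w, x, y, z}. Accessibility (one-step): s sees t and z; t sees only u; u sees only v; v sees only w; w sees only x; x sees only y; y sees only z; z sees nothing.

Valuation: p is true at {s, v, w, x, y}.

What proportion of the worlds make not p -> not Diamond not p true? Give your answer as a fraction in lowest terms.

s: not p is F, not Diamond not p is F. ✓
t: not p is T, not Diamond not p is F. ✗
u: not p is T, not Diamond not p is T. ✓
v: not p is F, not Diamond not p is T. ✓
w: not p is F, not Diamond not p is T. ✓
x: not p is F, not Diamond not p is T. ✓
y: not p is F, not Diamond not p is F. ✓
z: not p is T, not Diamond not p is T. ✓
That's 7 of 8 worlds, so 7/8.

7/8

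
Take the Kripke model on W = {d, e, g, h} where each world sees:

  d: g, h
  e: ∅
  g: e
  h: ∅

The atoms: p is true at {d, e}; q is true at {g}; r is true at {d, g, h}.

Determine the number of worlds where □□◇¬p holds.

d: successors {g, h}; □◇¬p there: g:F, h:T. ✗
e: no successors, so □□◇¬p holds vacuously. ✓
g: successors {e}; □◇¬p there: e:T. ✓
h: no successors, so □□◇¬p holds vacuously. ✓
Satisfying worlds: {e, g, h}.

3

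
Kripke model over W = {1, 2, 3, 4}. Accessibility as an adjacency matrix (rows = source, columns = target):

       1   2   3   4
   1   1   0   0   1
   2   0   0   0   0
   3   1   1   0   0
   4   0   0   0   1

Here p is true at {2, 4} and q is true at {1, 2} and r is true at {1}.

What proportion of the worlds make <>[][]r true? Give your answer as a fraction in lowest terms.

1: successors {1, 4}; [][]r there: 1:F, 4:F. ✗
2: no successors, so <>[][]r fails. ✗
3: successors {1, 2}; [][]r there: 1:F, 2:T. ✓
4: successors {4}; [][]r there: 4:F. ✗
That's 1 of 4 worlds, so 1/4.

1/4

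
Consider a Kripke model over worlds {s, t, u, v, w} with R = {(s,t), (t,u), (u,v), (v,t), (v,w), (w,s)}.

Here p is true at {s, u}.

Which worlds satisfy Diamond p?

s: successors {t}; p there: t:F. ✗
t: successors {u}; p there: u:T. ✓
u: successors {v}; p there: v:F. ✗
v: successors {t, w}; p there: t:F, w:F. ✗
w: successors {s}; p there: s:T. ✓

{t, w}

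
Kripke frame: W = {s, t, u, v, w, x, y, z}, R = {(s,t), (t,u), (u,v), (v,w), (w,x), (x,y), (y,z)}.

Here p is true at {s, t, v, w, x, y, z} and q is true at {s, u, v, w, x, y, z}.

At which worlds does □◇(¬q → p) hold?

{s, t, u, v, w, x, z}

s: successors {t}; ◇(¬q → p) there: t:T. ✓
t: successors {u}; ◇(¬q → p) there: u:T. ✓
u: successors {v}; ◇(¬q → p) there: v:T. ✓
v: successors {w}; ◇(¬q → p) there: w:T. ✓
w: successors {x}; ◇(¬q → p) there: x:T. ✓
x: successors {y}; ◇(¬q → p) there: y:T. ✓
y: successors {z}; ◇(¬q → p) there: z:F. ✗
z: no successors, so □◇(¬q → p) holds vacuously. ✓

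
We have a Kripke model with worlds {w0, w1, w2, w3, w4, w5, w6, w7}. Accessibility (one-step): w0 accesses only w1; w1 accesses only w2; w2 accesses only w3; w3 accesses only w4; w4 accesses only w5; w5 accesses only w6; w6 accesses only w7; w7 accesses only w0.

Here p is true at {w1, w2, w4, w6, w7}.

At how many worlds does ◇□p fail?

3

w0: successors {w1}; □p there: w1:T. ✓
w1: successors {w2}; □p there: w2:F. ✗
w2: successors {w3}; □p there: w3:T. ✓
w3: successors {w4}; □p there: w4:F. ✗
w4: successors {w5}; □p there: w5:T. ✓
w5: successors {w6}; □p there: w6:T. ✓
w6: successors {w7}; □p there: w7:F. ✗
w7: successors {w0}; □p there: w0:T. ✓
Satisfying worlds: {w0, w2, w4, w5, w7}.
So ◇□p fails at the other 3 worlds.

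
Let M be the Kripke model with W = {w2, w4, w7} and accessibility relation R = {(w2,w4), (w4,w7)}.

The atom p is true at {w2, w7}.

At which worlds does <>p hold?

w2: successors {w4}; p there: w4:F. ✗
w4: successors {w7}; p there: w7:T. ✓
w7: no successors, so <>p fails. ✗

{w4}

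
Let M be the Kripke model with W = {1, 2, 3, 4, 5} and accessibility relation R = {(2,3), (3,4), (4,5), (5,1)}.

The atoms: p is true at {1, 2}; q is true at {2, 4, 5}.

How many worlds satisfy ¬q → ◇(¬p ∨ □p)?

1: ¬q is T, ◇(¬p ∨ □p) is F. ✗
2: ¬q is F, ◇(¬p ∨ □p) is T. ✓
3: ¬q is T, ◇(¬p ∨ □p) is T. ✓
4: ¬q is F, ◇(¬p ∨ □p) is T. ✓
5: ¬q is F, ◇(¬p ∨ □p) is T. ✓
Satisfying worlds: {2, 3, 4, 5}.

4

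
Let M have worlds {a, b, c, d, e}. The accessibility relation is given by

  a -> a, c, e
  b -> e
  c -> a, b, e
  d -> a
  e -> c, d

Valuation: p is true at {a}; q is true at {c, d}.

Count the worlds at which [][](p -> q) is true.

a: successors {a, c, e}; [](p -> q) there: a:F, c:F, e:T. ✗
b: successors {e}; [](p -> q) there: e:T. ✓
c: successors {a, b, e}; [](p -> q) there: a:F, b:T, e:T. ✗
d: successors {a}; [](p -> q) there: a:F. ✗
e: successors {c, d}; [](p -> q) there: c:F, d:F. ✗
Satisfying worlds: {b}.

1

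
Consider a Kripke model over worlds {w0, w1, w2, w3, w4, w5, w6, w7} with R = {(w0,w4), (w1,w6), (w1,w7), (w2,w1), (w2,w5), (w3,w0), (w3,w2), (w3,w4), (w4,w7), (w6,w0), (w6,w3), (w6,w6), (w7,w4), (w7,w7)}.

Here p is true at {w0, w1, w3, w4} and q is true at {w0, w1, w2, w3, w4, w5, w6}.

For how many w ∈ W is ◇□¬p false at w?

w0: successors {w4}; □¬p there: w4:T. ✓
w1: successors {w6, w7}; □¬p there: w6:F, w7:F. ✗
w2: successors {w1, w5}; □¬p there: w1:T, w5:T. ✓
w3: successors {w0, w2, w4}; □¬p there: w0:F, w2:F, w4:T. ✓
w4: successors {w7}; □¬p there: w7:F. ✗
w5: no successors, so ◇□¬p fails. ✗
w6: successors {w0, w3, w6}; □¬p there: w0:F, w3:F, w6:F. ✗
w7: successors {w4, w7}; □¬p there: w4:T, w7:F. ✓
Satisfying worlds: {w0, w2, w3, w7}.
So ◇□¬p fails at the other 4 worlds.

4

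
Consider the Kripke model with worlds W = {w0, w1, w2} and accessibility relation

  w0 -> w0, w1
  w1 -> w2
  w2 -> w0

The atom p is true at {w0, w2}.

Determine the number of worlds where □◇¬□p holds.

2

w0: successors {w0, w1}; ◇¬□p there: w0:T, w1:F. ✗
w1: successors {w2}; ◇¬□p there: w2:T. ✓
w2: successors {w0}; ◇¬□p there: w0:T. ✓
Satisfying worlds: {w1, w2}.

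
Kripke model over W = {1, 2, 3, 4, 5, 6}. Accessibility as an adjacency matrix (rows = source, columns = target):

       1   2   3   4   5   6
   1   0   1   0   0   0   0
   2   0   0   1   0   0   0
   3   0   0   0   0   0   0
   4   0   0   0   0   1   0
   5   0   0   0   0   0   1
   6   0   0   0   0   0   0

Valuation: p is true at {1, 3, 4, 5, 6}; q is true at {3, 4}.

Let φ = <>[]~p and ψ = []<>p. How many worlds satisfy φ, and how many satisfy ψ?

For <>[]~p:
1: successors {2}; []~p there: 2:F. ✗
2: successors {3}; []~p there: 3:T. ✓
3: no successors, so <>[]~p fails. ✗
4: successors {5}; []~p there: 5:F. ✗
5: successors {6}; []~p there: 6:T. ✓
6: no successors, so <>[]~p fails. ✗
— 2 worlds.
For []<>p:
1: successors {2}; <>p there: 2:T. ✓
2: successors {3}; <>p there: 3:F. ✗
3: no successors, so []<>p holds vacuously. ✓
4: successors {5}; <>p there: 5:T. ✓
5: successors {6}; <>p there: 6:F. ✗
6: no successors, so []<>p holds vacuously. ✓
— 4 worlds.

2 and 4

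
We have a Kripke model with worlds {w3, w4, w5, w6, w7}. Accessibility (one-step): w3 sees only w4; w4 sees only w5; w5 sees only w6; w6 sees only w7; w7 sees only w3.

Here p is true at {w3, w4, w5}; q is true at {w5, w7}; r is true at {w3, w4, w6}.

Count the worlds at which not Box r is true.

2

w3: Box r is T. ✗
w4: Box r is F. ✓
w5: Box r is T. ✗
w6: Box r is F. ✓
w7: Box r is T. ✗
Satisfying worlds: {w4, w6}.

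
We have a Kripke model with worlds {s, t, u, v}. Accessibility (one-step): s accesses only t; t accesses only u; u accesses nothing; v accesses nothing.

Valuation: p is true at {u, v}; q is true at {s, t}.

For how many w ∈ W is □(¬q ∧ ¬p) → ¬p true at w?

2

s: □(¬q ∧ ¬p) is F, ¬p is T. ✓
t: □(¬q ∧ ¬p) is F, ¬p is T. ✓
u: □(¬q ∧ ¬p) is T, ¬p is F. ✗
v: □(¬q ∧ ¬p) is T, ¬p is F. ✗
Satisfying worlds: {s, t}.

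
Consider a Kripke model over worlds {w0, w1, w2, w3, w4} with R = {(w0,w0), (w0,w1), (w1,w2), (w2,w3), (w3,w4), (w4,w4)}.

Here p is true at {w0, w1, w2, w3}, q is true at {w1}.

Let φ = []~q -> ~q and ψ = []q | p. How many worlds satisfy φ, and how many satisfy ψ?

For []~q -> ~q:
w0: []~q is F, ~q is T. ✓
w1: []~q is T, ~q is F. ✗
w2: []~q is T, ~q is T. ✓
w3: []~q is T, ~q is T. ✓
w4: []~q is T, ~q is T. ✓
— 4 worlds.
For []q | p:
w0: []q is F, p is T. ✓
w1: []q is F, p is T. ✓
w2: []q is F, p is T. ✓
w3: []q is F, p is T. ✓
w4: []q is F, p is F. ✗
— 4 worlds.

4 and 4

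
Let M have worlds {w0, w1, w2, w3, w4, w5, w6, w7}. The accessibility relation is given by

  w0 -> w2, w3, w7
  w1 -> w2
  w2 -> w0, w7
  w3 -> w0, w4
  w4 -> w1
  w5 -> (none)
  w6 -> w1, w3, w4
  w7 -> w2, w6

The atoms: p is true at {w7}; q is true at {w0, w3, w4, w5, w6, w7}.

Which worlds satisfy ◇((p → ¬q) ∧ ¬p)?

{w0, w1, w2, w3, w4, w6, w7}

w0: successors {w2, w3, w7}; (p → ¬q) ∧ ¬p there: w2:T, w3:T, w7:F. ✓
w1: successors {w2}; (p → ¬q) ∧ ¬p there: w2:T. ✓
w2: successors {w0, w7}; (p → ¬q) ∧ ¬p there: w0:T, w7:F. ✓
w3: successors {w0, w4}; (p → ¬q) ∧ ¬p there: w0:T, w4:T. ✓
w4: successors {w1}; (p → ¬q) ∧ ¬p there: w1:T. ✓
w5: no successors, so ◇((p → ¬q) ∧ ¬p) fails. ✗
w6: successors {w1, w3, w4}; (p → ¬q) ∧ ¬p there: w1:T, w3:T, w4:T. ✓
w7: successors {w2, w6}; (p → ¬q) ∧ ¬p there: w2:T, w6:T. ✓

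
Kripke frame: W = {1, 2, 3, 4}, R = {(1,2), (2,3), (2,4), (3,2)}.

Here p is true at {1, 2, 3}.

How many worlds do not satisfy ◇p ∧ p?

1

1: ◇p is T, p is T. ✓
2: ◇p is T, p is T. ✓
3: ◇p is T, p is T. ✓
4: ◇p is F, p is F. ✗
Satisfying worlds: {1, 2, 3}.
So ◇p ∧ p fails at the other 1 world.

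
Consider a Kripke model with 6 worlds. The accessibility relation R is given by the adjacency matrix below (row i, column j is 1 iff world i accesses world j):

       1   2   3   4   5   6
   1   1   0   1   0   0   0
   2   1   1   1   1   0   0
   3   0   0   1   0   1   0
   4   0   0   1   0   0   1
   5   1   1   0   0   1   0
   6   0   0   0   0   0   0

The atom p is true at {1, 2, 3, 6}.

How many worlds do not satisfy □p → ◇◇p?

1

1: □p is T, ◇◇p is T. ✓
2: □p is F, ◇◇p is T. ✓
3: □p is F, ◇◇p is T. ✓
4: □p is T, ◇◇p is T. ✓
5: □p is F, ◇◇p is T. ✓
6: □p is T, ◇◇p is F. ✗
Satisfying worlds: {1, 2, 3, 4, 5}.
So □p → ◇◇p fails at the other 1 world.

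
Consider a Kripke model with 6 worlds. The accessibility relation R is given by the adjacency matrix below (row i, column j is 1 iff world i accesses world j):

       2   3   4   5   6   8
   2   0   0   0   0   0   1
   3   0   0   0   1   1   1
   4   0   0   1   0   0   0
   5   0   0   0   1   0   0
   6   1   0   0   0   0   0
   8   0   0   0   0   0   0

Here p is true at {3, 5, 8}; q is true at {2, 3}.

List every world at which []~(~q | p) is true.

{6, 8}

2: successors {8}; ~(~q | p) there: 8:F. ✗
3: successors {5, 6, 8}; ~(~q | p) there: 5:F, 6:F, 8:F. ✗
4: successors {4}; ~(~q | p) there: 4:F. ✗
5: successors {5}; ~(~q | p) there: 5:F. ✗
6: successors {2}; ~(~q | p) there: 2:T. ✓
8: no successors, so []~(~q | p) holds vacuously. ✓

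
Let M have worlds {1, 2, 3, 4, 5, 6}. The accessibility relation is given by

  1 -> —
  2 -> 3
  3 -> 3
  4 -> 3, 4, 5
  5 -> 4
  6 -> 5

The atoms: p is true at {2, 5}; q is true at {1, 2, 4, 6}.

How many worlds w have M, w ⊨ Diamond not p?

4

1: no successors, so Diamond not p fails. ✗
2: successors {3}; not p there: 3:T. ✓
3: successors {3}; not p there: 3:T. ✓
4: successors {3, 4, 5}; not p there: 3:T, 4:T, 5:F. ✓
5: successors {4}; not p there: 4:T. ✓
6: successors {5}; not p there: 5:F. ✗
Satisfying worlds: {2, 3, 4, 5}.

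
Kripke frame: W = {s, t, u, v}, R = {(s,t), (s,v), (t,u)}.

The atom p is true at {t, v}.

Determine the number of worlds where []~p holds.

s: successors {t, v}; ~p there: t:F, v:F. ✗
t: successors {u}; ~p there: u:T. ✓
u: no successors, so []~p holds vacuously. ✓
v: no successors, so []~p holds vacuously. ✓
Satisfying worlds: {t, u, v}.

3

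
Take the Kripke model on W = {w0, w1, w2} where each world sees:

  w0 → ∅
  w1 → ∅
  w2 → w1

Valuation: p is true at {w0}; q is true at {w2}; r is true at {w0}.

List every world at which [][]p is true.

{w0, w1, w2}

w0: no successors, so [][]p holds vacuously. ✓
w1: no successors, so [][]p holds vacuously. ✓
w2: successors {w1}; []p there: w1:T. ✓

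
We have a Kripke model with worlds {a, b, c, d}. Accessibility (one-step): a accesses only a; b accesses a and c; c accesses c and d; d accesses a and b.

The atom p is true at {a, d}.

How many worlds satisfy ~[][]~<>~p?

a: [][]~<>~p is T. ✗
b: [][]~<>~p is F. ✓
c: [][]~<>~p is F. ✓
d: [][]~<>~p is F. ✓
Satisfying worlds: {b, c, d}.

3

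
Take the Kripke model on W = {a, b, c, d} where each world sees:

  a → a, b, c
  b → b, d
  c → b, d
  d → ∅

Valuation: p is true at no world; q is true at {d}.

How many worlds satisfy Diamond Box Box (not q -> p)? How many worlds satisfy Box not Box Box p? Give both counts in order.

2 and 2

For Diamond Box Box (not q -> p):
a: successors {a, b, c}; Box Box (not q -> p) there: a:F, b:F, c:F. ✗
b: successors {b, d}; Box Box (not q -> p) there: b:F, d:T. ✓
c: successors {b, d}; Box Box (not q -> p) there: b:F, d:T. ✓
d: no successors, so Diamond Box Box (not q -> p) fails. ✗
— 2 worlds.
For Box not Box Box p:
a: successors {a, b, c}; not Box Box p there: a:T, b:T, c:T. ✓
b: successors {b, d}; not Box Box p there: b:T, d:F. ✗
c: successors {b, d}; not Box Box p there: b:T, d:F. ✗
d: no successors, so Box not Box Box p holds vacuously. ✓
— 2 worlds.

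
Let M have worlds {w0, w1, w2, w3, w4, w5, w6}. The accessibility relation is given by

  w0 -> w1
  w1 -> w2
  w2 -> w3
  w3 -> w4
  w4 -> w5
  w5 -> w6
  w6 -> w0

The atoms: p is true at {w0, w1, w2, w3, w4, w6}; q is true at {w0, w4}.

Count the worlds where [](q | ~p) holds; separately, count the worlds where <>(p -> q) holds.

3 and 3

For [](q | ~p):
w0: successors {w1}; q | ~p there: w1:F. ✗
w1: successors {w2}; q | ~p there: w2:F. ✗
w2: successors {w3}; q | ~p there: w3:F. ✗
w3: successors {w4}; q | ~p there: w4:T. ✓
w4: successors {w5}; q | ~p there: w5:T. ✓
w5: successors {w6}; q | ~p there: w6:F. ✗
w6: successors {w0}; q | ~p there: w0:T. ✓
— 3 worlds.
For <>(p -> q):
w0: successors {w1}; p -> q there: w1:F. ✗
w1: successors {w2}; p -> q there: w2:F. ✗
w2: successors {w3}; p -> q there: w3:F. ✗
w3: successors {w4}; p -> q there: w4:T. ✓
w4: successors {w5}; p -> q there: w5:T. ✓
w5: successors {w6}; p -> q there: w6:F. ✗
w6: successors {w0}; p -> q there: w0:T. ✓
— 3 worlds.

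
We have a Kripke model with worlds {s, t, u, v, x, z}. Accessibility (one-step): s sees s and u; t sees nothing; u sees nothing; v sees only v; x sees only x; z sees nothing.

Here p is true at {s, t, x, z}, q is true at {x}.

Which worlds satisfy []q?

s: successors {s, u}; q there: s:F, u:F. ✗
t: no successors, so []q holds vacuously. ✓
u: no successors, so []q holds vacuously. ✓
v: successors {v}; q there: v:F. ✗
x: successors {x}; q there: x:T. ✓
z: no successors, so []q holds vacuously. ✓

{t, u, x, z}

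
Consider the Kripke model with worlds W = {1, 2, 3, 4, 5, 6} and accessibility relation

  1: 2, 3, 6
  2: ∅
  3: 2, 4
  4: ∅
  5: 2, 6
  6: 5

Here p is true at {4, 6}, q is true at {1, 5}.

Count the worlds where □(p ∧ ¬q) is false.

1: successors {2, 3, 6}; p ∧ ¬q there: 2:F, 3:F, 6:T. ✗
2: no successors, so □(p ∧ ¬q) holds vacuously. ✓
3: successors {2, 4}; p ∧ ¬q there: 2:F, 4:T. ✗
4: no successors, so □(p ∧ ¬q) holds vacuously. ✓
5: successors {2, 6}; p ∧ ¬q there: 2:F, 6:T. ✗
6: successors {5}; p ∧ ¬q there: 5:F. ✗
Satisfying worlds: {2, 4}.
So □(p ∧ ¬q) fails at the other 4 worlds.

4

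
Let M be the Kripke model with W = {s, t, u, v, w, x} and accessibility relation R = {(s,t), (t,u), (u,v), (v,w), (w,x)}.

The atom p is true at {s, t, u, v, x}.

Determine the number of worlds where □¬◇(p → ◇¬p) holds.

s: successors {t}; ¬◇(p → ◇¬p) there: t:T. ✓
t: successors {u}; ¬◇(p → ◇¬p) there: u:F. ✗
u: successors {v}; ¬◇(p → ◇¬p) there: v:F. ✗
v: successors {w}; ¬◇(p → ◇¬p) there: w:T. ✓
w: successors {x}; ¬◇(p → ◇¬p) there: x:T. ✓
x: no successors, so □¬◇(p → ◇¬p) holds vacuously. ✓
Satisfying worlds: {s, v, w, x}.

4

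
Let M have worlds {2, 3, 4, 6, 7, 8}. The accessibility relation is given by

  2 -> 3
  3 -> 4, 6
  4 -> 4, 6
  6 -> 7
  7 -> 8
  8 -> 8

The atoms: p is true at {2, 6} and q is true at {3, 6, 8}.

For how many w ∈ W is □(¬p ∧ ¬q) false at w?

2: successors {3}; ¬p ∧ ¬q there: 3:F. ✗
3: successors {4, 6}; ¬p ∧ ¬q there: 4:T, 6:F. ✗
4: successors {4, 6}; ¬p ∧ ¬q there: 4:T, 6:F. ✗
6: successors {7}; ¬p ∧ ¬q there: 7:T. ✓
7: successors {8}; ¬p ∧ ¬q there: 8:F. ✗
8: successors {8}; ¬p ∧ ¬q there: 8:F. ✗
Satisfying worlds: {6}.
So □(¬p ∧ ¬q) fails at the other 5 worlds.

5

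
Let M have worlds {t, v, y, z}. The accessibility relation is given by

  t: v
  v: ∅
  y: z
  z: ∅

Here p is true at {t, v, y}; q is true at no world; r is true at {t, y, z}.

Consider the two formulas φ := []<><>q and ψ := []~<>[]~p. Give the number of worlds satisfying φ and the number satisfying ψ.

2 and 4

For []<><>q:
t: successors {v}; <><>q there: v:F. ✗
v: no successors, so []<><>q holds vacuously. ✓
y: successors {z}; <><>q there: z:F. ✗
z: no successors, so []<><>q holds vacuously. ✓
— 2 worlds.
For []~<>[]~p:
t: successors {v}; ~<>[]~p there: v:T. ✓
v: no successors, so []~<>[]~p holds vacuously. ✓
y: successors {z}; ~<>[]~p there: z:T. ✓
z: no successors, so []~<>[]~p holds vacuously. ✓
— 4 worlds.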